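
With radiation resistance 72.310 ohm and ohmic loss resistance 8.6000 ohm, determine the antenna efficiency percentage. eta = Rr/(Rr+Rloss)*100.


eta = 72.310 / (72.310 + 8.6000) * 100 = 89.37%

89.37%


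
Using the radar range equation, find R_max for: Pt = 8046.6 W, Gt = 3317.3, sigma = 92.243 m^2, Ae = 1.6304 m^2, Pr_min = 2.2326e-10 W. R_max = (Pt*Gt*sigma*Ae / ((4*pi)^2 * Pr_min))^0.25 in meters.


R^4 = 8046.6*3317.3*92.243*1.6304 / ((4*pi)^2 * 2.2326e-10) = 1.138660e+17
R_max = 1.138660e+17^0.25 = 18370 m

18370 m


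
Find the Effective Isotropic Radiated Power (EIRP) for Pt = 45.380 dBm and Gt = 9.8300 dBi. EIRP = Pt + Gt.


EIRP = Pt + Gt = 45.380 + 9.8300 = 55.21 dBm

55.21 dBm


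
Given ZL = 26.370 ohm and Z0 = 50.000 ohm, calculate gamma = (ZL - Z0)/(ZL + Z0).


gamma = (26.370 - 50.000) / (26.370 + 50.000) = -0.3094

-0.3094


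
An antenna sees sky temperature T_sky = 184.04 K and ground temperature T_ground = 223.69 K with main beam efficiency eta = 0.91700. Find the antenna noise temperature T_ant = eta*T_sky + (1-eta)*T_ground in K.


T_ant = 0.91700 * 184.04 + (1 - 0.91700) * 223.69 = 187.3 K

187.3 K


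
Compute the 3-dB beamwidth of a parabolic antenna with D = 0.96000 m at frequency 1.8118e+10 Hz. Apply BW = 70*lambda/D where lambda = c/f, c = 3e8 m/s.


lambda = c / f = 3.0000e+08 / 1.8118e+10 = 0.01655812 m
BW = 70 * 0.01655812 / 0.96000 = 1.207 deg

1.207 deg


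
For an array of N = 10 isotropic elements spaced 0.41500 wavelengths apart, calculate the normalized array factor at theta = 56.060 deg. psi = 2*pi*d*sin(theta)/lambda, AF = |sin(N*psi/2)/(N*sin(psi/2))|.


psi = 2*pi*0.41500*sin(56.060 deg) = 2.163259 rad
AF = |sin(10*2.163259/2) / (10*sin(2.163259/2))| = 0.1115

0.1115


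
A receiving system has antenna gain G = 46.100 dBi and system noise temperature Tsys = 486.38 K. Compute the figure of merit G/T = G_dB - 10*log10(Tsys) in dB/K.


G/T = 46.100 - 10*log10(486.38) = 46.100 - 26.86976 = 19.23 dB/K

19.23 dB/K


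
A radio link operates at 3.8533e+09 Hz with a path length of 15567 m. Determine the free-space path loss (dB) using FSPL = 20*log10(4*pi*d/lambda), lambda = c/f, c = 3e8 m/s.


lambda = c / f = 3.0000e+08 / 3.8533e+09 = 0.07785534 m
FSPL = 20 * log10(4*pi*15567/0.07785534) = 128.0 dB

128.0 dB


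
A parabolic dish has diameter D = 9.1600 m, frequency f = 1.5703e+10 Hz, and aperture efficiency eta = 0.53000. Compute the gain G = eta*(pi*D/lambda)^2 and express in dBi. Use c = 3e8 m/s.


lambda = c / f = 3.0000e+08 / 1.5703e+10 = 0.01910463 m
G_linear = 0.53000 * (pi * 9.1600 / 0.01910463)^2 = 1.202512e+06
G_dBi = 10 * log10(1.202512e+06) = 60.80 dBi

60.80 dBi


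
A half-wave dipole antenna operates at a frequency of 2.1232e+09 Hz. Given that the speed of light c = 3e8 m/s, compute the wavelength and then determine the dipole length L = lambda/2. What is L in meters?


lambda = c / f = 3.0000e+08 / 2.1232e+09 = 0.1412962 m
L = lambda / 2 = 0.1412962 / 2 = 0.07065 m

0.07065 m


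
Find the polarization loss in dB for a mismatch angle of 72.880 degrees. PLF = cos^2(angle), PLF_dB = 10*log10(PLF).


PLF_linear = cos^2(72.880 deg) = 0.08665602
PLF_dB = 10 * log10(0.08665602) = -10.62 dB

-10.62 dB


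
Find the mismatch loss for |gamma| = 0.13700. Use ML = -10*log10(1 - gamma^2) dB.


ML = -10 * log10(1 - 0.13700^2) = -10 * log10(0.981231) = 0.08229 dB

0.08229 dB


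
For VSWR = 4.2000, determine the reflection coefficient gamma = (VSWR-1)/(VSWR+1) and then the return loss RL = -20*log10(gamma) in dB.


gamma = (4.2000 - 1) / (4.2000 + 1) = 0.6153846
RL = -20 * log10(0.6153846) = 4.217 dB

4.217 dB


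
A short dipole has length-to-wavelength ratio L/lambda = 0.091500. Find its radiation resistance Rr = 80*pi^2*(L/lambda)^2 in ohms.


Rr = 80 * pi^2 * (0.091500)^2 = 80 * 9.869604 * 8.372250e-03 = 6.610 ohm

6.610 ohm


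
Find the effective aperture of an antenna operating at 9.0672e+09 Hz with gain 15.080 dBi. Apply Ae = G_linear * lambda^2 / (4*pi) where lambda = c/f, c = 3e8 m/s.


lambda = c / f = 3.0000e+08 / 9.0672e+09 = 0.03308629 m
G_linear = 10^(15.080/10) = 32.21069
Ae = G_linear * lambda^2 / (4*pi) = 32.21069 * 0.03308629^2 / (4*pi) = 2.806e-03 m^2

2.806e-03 m^2


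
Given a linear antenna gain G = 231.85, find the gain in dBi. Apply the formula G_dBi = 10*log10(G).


G_dBi = 10 * log10(231.85) = 23.65 dBi

23.65 dBi


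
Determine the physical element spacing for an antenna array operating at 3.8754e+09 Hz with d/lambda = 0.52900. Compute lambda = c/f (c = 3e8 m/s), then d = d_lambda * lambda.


lambda = c / f = 3.0000e+08 / 3.8754e+09 = 0.07741136 m
d = 0.52900 * 0.07741136 = 0.04095 m

0.04095 m


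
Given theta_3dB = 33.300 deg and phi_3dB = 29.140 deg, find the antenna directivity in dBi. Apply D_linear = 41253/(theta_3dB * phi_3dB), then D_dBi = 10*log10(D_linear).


D_linear = 41253 / (33.300 * 29.140) = 42.51300
D_dBi = 10 * log10(42.51300) = 16.29 dBi

16.29 dBi


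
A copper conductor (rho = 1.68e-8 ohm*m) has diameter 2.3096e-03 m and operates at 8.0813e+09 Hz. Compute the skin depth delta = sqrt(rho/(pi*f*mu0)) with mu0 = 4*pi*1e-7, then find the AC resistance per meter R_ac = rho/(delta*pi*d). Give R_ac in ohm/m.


delta = sqrt(1.68e-8 / (pi * 8.0813e+09 * 4*pi*1e-7)) = 7.256616e-07 m
R_ac = 1.68e-8 / (7.256616e-07 * pi * 2.3096e-03) = 3.191 ohm/m

3.191 ohm/m


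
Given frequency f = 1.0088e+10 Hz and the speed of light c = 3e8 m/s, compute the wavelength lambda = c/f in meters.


lambda = c / f = 3.0000e+08 / 1.0088e+10 = 0.02974 m

0.02974 m


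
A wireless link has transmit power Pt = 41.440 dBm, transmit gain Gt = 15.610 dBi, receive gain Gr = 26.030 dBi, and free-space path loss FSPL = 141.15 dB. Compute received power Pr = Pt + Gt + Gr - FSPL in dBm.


Pr = 41.440 + 15.610 + 26.030 - 141.15 = -58.07 dBm

-58.07 dBm


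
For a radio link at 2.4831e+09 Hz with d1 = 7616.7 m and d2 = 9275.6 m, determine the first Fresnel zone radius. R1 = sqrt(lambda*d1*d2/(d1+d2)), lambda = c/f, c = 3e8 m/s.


lambda = c / f = 3.0000e+08 / 2.4831e+09 = 0.1208167 m
R1 = sqrt(0.1208167 * 7616.7 * 9275.6 / (7616.7 + 9275.6)) = 22.48 m

22.48 m


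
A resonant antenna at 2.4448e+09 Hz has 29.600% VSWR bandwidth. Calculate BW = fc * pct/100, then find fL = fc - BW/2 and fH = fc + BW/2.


BW = 2.4448e+09 * 29.600/100 = 7.236608e+08 Hz
fL = 2.4448e+09 - 7.236608e+08/2 = 2.083e+09 Hz
fH = 2.4448e+09 + 7.236608e+08/2 = 2.807e+09 Hz

BW=7.237e+08 Hz, fL=2.083e+09 Hz, fH=2.807e+09 Hz


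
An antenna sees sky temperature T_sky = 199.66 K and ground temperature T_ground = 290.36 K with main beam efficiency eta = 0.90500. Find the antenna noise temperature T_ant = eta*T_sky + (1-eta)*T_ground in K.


T_ant = 0.90500 * 199.66 + (1 - 0.90500) * 290.36 = 208.3 K

208.3 K


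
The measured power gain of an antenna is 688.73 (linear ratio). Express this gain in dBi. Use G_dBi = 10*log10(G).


G_dBi = 10 * log10(688.73) = 28.38 dBi

28.38 dBi


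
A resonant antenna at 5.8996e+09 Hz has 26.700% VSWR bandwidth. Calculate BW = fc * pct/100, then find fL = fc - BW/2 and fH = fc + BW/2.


BW = 5.8996e+09 * 26.700/100 = 1.575193e+09 Hz
fL = 5.8996e+09 - 1.575193e+09/2 = 5.112e+09 Hz
fH = 5.8996e+09 + 1.575193e+09/2 = 6.687e+09 Hz

BW=1.575e+09 Hz, fL=5.112e+09 Hz, fH=6.687e+09 Hz


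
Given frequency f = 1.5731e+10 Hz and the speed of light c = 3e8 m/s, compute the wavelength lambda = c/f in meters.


lambda = c / f = 3.0000e+08 / 1.5731e+10 = 0.01907 m

0.01907 m


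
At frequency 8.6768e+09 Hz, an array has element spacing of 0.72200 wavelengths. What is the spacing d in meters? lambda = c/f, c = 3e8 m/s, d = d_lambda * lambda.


lambda = c / f = 3.0000e+08 / 8.6768e+09 = 0.03457496 m
d = 0.72200 * 0.03457496 = 0.02496 m

0.02496 m


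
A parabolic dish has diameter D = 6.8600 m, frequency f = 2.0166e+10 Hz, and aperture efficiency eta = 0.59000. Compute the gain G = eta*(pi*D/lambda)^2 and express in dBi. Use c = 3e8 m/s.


lambda = c / f = 3.0000e+08 / 2.0166e+10 = 0.01487652 m
G_linear = 0.59000 * (pi * 6.8600 / 0.01487652)^2 = 1.238218e+06
G_dBi = 10 * log10(1.238218e+06) = 60.93 dBi

60.93 dBi


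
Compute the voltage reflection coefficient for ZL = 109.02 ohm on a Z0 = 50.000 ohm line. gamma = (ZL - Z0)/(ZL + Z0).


gamma = (109.02 - 50.000) / (109.02 + 50.000) = 0.3711

0.3711


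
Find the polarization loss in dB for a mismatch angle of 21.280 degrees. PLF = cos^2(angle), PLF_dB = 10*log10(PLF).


PLF_linear = cos^2(21.280 deg) = 0.8682847
PLF_dB = 10 * log10(0.8682847) = -0.6134 dB

-0.6134 dB


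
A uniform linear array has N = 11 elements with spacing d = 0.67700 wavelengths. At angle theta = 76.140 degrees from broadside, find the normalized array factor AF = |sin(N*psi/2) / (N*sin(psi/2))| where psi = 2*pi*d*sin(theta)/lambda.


psi = 2*pi*0.67700*sin(76.140 deg) = 4.129865 rad
AF = |sin(11*4.129865/2) / (11*sin(4.129865/2))| = 0.06833

0.06833


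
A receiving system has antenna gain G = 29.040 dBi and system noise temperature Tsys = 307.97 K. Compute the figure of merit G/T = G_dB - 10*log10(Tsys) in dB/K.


G/T = 29.040 - 10*log10(307.97) = 29.040 - 24.88508 = 4.155 dB/K

4.155 dB/K


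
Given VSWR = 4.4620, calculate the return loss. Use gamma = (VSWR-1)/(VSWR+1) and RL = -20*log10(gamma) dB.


gamma = (4.4620 - 1) / (4.4620 + 1) = 0.6338338
RL = -20 * log10(0.6338338) = 3.960 dB

3.960 dB


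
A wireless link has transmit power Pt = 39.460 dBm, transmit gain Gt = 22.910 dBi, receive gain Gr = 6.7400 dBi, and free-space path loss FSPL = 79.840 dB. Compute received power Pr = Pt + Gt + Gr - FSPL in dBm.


Pr = 39.460 + 22.910 + 6.7400 - 79.840 = -10.73 dBm

-10.73 dBm


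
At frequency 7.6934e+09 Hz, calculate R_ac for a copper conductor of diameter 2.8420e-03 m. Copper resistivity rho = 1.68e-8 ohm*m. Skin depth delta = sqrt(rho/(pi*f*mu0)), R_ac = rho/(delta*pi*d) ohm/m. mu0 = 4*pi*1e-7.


delta = sqrt(1.68e-8 / (pi * 7.6934e+09 * 4*pi*1e-7)) = 7.437305e-07 m
R_ac = 1.68e-8 / (7.437305e-07 * pi * 2.8420e-03) = 2.530 ohm/m

2.530 ohm/m


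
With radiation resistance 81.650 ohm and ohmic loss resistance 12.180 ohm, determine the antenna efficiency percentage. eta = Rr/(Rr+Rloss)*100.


eta = 81.650 / (81.650 + 12.180) * 100 = 87.02%

87.02%


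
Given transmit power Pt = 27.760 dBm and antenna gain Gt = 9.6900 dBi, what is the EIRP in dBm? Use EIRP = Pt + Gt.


EIRP = Pt + Gt = 27.760 + 9.6900 = 37.45 dBm

37.45 dBm


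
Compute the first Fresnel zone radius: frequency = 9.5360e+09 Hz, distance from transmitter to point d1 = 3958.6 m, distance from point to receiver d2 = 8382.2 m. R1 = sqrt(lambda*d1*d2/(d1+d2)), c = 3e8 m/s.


lambda = c / f = 3.0000e+08 / 9.5360e+09 = 0.03145973 m
R1 = sqrt(0.03145973 * 3958.6 * 8382.2 / (3958.6 + 8382.2)) = 9.197 m

9.197 m


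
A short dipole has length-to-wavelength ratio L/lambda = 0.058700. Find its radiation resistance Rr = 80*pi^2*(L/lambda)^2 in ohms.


Rr = 80 * pi^2 * (0.058700)^2 = 80 * 9.869604 * 3.445690e-03 = 2.721 ohm

2.721 ohm


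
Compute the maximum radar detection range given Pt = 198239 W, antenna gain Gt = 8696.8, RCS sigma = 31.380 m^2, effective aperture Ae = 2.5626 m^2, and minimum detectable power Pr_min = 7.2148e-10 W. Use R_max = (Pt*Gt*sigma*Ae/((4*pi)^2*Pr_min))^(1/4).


R^4 = 198239*8696.8*31.380*2.5626 / ((4*pi)^2 * 7.2148e-10) = 1.216854e+18
R_max = 1.216854e+18^0.25 = 33213 m

33213 m


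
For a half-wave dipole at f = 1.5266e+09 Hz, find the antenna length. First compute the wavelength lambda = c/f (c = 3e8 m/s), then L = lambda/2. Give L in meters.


lambda = c / f = 3.0000e+08 / 1.5266e+09 = 0.1965151 m
L = lambda / 2 = 0.1965151 / 2 = 0.09826 m

0.09826 m


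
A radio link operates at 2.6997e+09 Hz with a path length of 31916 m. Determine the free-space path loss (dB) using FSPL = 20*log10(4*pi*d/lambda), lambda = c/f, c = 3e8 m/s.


lambda = c / f = 3.0000e+08 / 2.6997e+09 = 0.1111235 m
FSPL = 20 * log10(4*pi*31916/0.1111235) = 131.1 dB

131.1 dB


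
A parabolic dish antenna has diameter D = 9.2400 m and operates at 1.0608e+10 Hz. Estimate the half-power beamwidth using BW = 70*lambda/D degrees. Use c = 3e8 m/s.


lambda = c / f = 3.0000e+08 / 1.0608e+10 = 0.02828054 m
BW = 70 * 0.02828054 / 9.2400 = 0.2142 deg

0.2142 deg


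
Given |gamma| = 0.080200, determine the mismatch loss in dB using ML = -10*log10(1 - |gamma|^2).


ML = -10 * log10(1 - 0.080200^2) = -10 * log10(0.99356796) = 0.02802 dB

0.02802 dB


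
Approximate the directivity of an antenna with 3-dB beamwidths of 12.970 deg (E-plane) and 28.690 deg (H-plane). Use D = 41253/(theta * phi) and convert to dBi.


D_linear = 41253 / (12.970 * 28.690) = 110.8626
D_dBi = 10 * log10(110.8626) = 20.45 dBi

20.45 dBi


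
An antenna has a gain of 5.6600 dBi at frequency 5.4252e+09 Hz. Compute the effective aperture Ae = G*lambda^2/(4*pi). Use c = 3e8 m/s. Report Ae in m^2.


lambda = c / f = 3.0000e+08 / 5.4252e+09 = 0.05529750 m
G_linear = 10^(5.6600/10) = 3.681290
Ae = G_linear * lambda^2 / (4*pi) = 3.681290 * 0.05529750^2 / (4*pi) = 8.958e-04 m^2

8.958e-04 m^2


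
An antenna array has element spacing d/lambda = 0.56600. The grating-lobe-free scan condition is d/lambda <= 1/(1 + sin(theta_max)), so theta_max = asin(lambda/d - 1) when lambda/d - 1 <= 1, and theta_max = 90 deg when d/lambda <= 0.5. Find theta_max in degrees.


lambda/d - 1 = 1/0.56600 - 1 = 0.7667845
theta_max = asin(0.7667845) = 50.07 deg

50.07 deg


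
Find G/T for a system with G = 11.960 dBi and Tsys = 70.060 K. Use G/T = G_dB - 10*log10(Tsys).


G/T = 11.960 - 10*log10(70.060) = 11.960 - 18.45470 = -6.495 dB/K

-6.495 dB/K


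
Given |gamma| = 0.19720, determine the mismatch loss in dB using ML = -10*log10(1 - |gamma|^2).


ML = -10 * log10(1 - 0.19720^2) = -10 * log10(0.96111216) = 0.1723 dB

0.1723 dB


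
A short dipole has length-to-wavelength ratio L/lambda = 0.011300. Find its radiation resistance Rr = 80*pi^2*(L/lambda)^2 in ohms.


Rr = 80 * pi^2 * (0.011300)^2 = 80 * 9.869604 * 1.276900e-04 = 0.1008 ohm

0.1008 ohm


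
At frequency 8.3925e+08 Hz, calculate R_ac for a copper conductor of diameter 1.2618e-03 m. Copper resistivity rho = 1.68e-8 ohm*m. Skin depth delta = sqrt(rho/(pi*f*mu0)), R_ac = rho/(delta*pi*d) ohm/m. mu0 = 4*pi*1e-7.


delta = sqrt(1.68e-8 / (pi * 8.3925e+08 * 4*pi*1e-7)) = 2.251796e-06 m
R_ac = 1.68e-8 / (2.251796e-06 * pi * 1.2618e-03) = 1.882 ohm/m

1.882 ohm/m


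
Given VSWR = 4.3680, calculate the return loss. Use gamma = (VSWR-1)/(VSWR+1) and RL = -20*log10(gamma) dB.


gamma = (4.3680 - 1) / (4.3680 + 1) = 0.6274218
RL = -20 * log10(0.6274218) = 4.049 dB

4.049 dB


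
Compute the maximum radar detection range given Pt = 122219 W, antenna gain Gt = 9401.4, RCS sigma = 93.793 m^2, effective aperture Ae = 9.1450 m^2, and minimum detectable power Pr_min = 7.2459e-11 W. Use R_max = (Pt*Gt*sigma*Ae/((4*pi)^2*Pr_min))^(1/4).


R^4 = 122219*9401.4*93.793*9.1450 / ((4*pi)^2 * 7.2459e-11) = 8.613374e+19
R_max = 8.613374e+19^0.25 = 96337 m

96337 m


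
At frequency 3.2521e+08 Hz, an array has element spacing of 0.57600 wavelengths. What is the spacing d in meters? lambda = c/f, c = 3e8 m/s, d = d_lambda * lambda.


lambda = c / f = 3.0000e+08 / 3.2521e+08 = 0.9224809 m
d = 0.57600 * 0.9224809 = 0.5313 m

0.5313 m


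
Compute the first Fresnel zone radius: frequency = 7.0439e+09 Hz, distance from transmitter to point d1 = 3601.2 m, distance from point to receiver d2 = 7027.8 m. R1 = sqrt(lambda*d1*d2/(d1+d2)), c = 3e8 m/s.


lambda = c / f = 3.0000e+08 / 7.0439e+09 = 0.04259004 m
R1 = sqrt(0.04259004 * 3601.2 * 7027.8 / (3601.2 + 7027.8)) = 10.07 m

10.07 m


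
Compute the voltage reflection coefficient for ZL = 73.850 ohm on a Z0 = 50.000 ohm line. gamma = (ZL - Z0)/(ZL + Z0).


gamma = (73.850 - 50.000) / (73.850 + 50.000) = 0.1926

0.1926


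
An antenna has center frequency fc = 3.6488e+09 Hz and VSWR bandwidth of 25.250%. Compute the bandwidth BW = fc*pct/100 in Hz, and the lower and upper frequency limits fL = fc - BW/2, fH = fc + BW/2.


BW = 3.6488e+09 * 25.250/100 = 9.213220e+08 Hz
fL = 3.6488e+09 - 9.213220e+08/2 = 3.188e+09 Hz
fH = 3.6488e+09 + 9.213220e+08/2 = 4.109e+09 Hz

BW=9.213e+08 Hz, fL=3.188e+09 Hz, fH=4.109e+09 Hz


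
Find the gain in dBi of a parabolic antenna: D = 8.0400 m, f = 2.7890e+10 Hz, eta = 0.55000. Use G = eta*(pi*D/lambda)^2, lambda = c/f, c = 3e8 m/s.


lambda = c / f = 3.0000e+08 / 2.7890e+10 = 0.01075654 m
G_linear = 0.55000 * (pi * 8.0400 / 0.01075654)^2 = 3.032699e+06
G_dBi = 10 * log10(3.032699e+06) = 64.82 dBi

64.82 dBi


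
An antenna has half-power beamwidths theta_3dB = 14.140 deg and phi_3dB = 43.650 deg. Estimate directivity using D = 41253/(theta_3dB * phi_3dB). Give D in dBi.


D_linear = 41253 / (14.140 * 43.650) = 66.83776
D_dBi = 10 * log10(66.83776) = 18.25 dBi

18.25 dBi


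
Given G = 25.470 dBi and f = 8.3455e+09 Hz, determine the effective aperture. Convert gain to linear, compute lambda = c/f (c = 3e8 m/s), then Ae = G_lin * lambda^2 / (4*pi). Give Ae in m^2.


lambda = c / f = 3.0000e+08 / 8.3455e+09 = 0.03594752 m
G_linear = 10^(25.470/10) = 352.3709
Ae = G_linear * lambda^2 / (4*pi) = 352.3709 * 0.03594752^2 / (4*pi) = 0.03623 m^2

0.03623 m^2


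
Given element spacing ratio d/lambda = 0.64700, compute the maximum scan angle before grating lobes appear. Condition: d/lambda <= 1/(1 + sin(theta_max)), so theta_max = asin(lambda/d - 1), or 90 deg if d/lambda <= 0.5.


lambda/d - 1 = 1/0.64700 - 1 = 0.5455951
theta_max = asin(0.5455951) = 33.07 deg

33.07 deg


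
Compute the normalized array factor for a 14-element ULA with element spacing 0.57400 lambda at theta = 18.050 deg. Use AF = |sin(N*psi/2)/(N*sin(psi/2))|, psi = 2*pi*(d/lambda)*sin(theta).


psi = 2*pi*0.57400*sin(18.050 deg) = 1.117478 rad
AF = |sin(14*1.117478/2) / (14*sin(1.117478/2))| = 0.1347

0.1347


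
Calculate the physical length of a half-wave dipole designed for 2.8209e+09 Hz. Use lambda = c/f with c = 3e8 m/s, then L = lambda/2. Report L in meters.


lambda = c / f = 3.0000e+08 / 2.8209e+09 = 0.1063490 m
L = lambda / 2 = 0.1063490 / 2 = 0.05317 m

0.05317 m


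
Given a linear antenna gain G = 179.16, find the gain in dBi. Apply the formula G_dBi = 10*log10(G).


G_dBi = 10 * log10(179.16) = 22.53 dBi

22.53 dBi


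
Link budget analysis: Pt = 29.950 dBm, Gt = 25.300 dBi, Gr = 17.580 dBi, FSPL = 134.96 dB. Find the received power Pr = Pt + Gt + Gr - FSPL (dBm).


Pr = 29.950 + 25.300 + 17.580 - 134.96 = -62.13 dBm

-62.13 dBm


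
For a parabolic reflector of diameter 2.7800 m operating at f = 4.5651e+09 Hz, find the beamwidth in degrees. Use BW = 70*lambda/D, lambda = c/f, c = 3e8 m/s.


lambda = c / f = 3.0000e+08 / 4.5651e+09 = 0.06571598 m
BW = 70 * 0.06571598 / 2.7800 = 1.655 deg

1.655 deg


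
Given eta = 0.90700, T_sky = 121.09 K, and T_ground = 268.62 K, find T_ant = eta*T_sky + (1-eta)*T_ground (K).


T_ant = 0.90700 * 121.09 + (1 - 0.90700) * 268.62 = 134.8 K

134.8 K


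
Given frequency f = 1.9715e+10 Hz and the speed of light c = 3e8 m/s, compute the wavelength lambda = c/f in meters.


lambda = c / f = 3.0000e+08 / 1.9715e+10 = 0.01522 m

0.01522 m


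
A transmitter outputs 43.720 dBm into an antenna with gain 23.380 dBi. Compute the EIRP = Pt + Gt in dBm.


EIRP = Pt + Gt = 43.720 + 23.380 = 67.10 dBm

67.10 dBm


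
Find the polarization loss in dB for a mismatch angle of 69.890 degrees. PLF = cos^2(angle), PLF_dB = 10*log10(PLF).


PLF_linear = cos^2(69.890 deg) = 0.1182147
PLF_dB = 10 * log10(0.1182147) = -9.273 dB

-9.273 dB


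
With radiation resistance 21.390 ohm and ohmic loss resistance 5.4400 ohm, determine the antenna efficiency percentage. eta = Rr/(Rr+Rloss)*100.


eta = 21.390 / (21.390 + 5.4400) * 100 = 79.72%

79.72%


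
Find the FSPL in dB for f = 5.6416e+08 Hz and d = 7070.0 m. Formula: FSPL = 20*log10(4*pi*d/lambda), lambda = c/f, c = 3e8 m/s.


lambda = c / f = 3.0000e+08 / 5.6416e+08 = 0.5317640 m
FSPL = 20 * log10(4*pi*7070.0/0.5317640) = 104.5 dB

104.5 dB


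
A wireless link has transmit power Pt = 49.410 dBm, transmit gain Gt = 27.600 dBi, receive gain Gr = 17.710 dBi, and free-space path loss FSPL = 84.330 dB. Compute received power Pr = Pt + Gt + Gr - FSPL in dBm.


Pr = 49.410 + 27.600 + 17.710 - 84.330 = 10.39 dBm

10.39 dBm


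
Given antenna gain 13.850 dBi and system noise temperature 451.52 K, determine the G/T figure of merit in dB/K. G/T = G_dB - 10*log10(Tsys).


G/T = 13.850 - 10*log10(451.52) = 13.850 - 26.54677 = -12.70 dB/K

-12.70 dB/K


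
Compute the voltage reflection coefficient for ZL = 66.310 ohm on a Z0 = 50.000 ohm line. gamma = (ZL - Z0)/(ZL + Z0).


gamma = (66.310 - 50.000) / (66.310 + 50.000) = 0.1402

0.1402


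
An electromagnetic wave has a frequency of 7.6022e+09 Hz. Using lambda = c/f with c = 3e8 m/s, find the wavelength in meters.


lambda = c / f = 3.0000e+08 / 7.6022e+09 = 0.03946 m

0.03946 m


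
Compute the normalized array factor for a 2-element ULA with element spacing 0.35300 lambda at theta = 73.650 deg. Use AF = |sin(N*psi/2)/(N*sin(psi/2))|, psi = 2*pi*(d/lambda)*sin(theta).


psi = 2*pi*0.35300*sin(73.650 deg) = 2.128270 rad
AF = |sin(2*2.128270/2) / (2*sin(2.128270/2))| = 0.4853

0.4853


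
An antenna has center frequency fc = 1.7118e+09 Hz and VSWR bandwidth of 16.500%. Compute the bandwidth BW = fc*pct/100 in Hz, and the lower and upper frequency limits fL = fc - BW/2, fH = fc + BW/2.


BW = 1.7118e+09 * 16.500/100 = 2.824470e+08 Hz
fL = 1.7118e+09 - 2.824470e+08/2 = 1.571e+09 Hz
fH = 1.7118e+09 + 2.824470e+08/2 = 1.853e+09 Hz

BW=2.824e+08 Hz, fL=1.571e+09 Hz, fH=1.853e+09 Hz


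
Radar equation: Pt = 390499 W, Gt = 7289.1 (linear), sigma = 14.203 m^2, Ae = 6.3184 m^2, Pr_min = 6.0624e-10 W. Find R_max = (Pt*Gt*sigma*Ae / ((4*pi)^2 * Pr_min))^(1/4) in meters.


R^4 = 390499*7289.1*14.203*6.3184 / ((4*pi)^2 * 6.0624e-10) = 2.668190e+18
R_max = 2.668190e+18^0.25 = 40416 m

40416 m


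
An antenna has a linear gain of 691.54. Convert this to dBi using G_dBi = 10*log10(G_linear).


G_dBi = 10 * log10(691.54) = 28.40 dBi

28.40 dBi


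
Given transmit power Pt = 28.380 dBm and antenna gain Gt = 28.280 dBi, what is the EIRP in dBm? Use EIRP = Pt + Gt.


EIRP = Pt + Gt = 28.380 + 28.280 = 56.66 dBm

56.66 dBm


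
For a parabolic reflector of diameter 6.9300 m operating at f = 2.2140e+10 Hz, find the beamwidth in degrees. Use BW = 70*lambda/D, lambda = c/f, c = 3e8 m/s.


lambda = c / f = 3.0000e+08 / 2.2140e+10 = 0.01355014 m
BW = 70 * 0.01355014 / 6.9300 = 0.1369 deg

0.1369 deg


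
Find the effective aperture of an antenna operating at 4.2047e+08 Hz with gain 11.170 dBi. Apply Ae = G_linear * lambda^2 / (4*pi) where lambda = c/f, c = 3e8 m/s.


lambda = c / f = 3.0000e+08 / 4.2047e+08 = 0.7134873 m
G_linear = 10^(11.170/10) = 13.09182
Ae = G_linear * lambda^2 / (4*pi) = 13.09182 * 0.7134873^2 / (4*pi) = 0.5304 m^2

0.5304 m^2


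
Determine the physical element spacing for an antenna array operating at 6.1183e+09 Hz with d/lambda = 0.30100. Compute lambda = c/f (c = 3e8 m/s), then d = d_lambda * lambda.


lambda = c / f = 3.0000e+08 / 6.1183e+09 = 0.04903323 m
d = 0.30100 * 0.04903323 = 0.01476 m

0.01476 m


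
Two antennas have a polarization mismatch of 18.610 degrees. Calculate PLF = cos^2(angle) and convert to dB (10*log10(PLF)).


PLF_linear = cos^2(18.610 deg) = 0.8981594
PLF_dB = 10 * log10(0.8981594) = -0.4665 dB

-0.4665 dB


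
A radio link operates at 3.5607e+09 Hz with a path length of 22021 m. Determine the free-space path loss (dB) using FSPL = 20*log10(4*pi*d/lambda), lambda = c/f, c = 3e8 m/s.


lambda = c / f = 3.0000e+08 / 3.5607e+09 = 0.08425310 m
FSPL = 20 * log10(4*pi*22021/0.08425310) = 130.3 dB

130.3 dB


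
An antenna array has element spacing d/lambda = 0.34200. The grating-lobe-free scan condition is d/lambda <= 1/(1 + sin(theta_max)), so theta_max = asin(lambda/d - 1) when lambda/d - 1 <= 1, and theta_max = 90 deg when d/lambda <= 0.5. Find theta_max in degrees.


lambda/d - 1 = 1/0.34200 - 1 = 1.923977 >= 1
d/lambda <= 0.5, so the array can scan to endfire without grating lobes: theta_max = 90 deg

90 deg


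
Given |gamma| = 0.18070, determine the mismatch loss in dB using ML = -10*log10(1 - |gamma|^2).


ML = -10 * log10(1 - 0.18070^2) = -10 * log10(0.96734751) = 0.1442 dB

0.1442 dB


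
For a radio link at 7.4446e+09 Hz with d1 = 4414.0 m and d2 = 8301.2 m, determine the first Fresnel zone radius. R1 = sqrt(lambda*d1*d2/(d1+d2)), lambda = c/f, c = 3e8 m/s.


lambda = c / f = 3.0000e+08 / 7.4446e+09 = 0.04029767 m
R1 = sqrt(0.04029767 * 4414.0 * 8301.2 / (4414.0 + 8301.2)) = 10.78 m

10.78 m


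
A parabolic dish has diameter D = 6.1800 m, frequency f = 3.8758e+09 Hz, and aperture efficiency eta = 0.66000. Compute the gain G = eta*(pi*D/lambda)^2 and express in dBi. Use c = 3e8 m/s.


lambda = c / f = 3.0000e+08 / 3.8758e+09 = 0.07740337 m
G_linear = 0.66000 * (pi * 6.1800 / 0.07740337)^2 = 41524.16
G_dBi = 10 * log10(41524.16) = 46.18 dBi

46.18 dBi


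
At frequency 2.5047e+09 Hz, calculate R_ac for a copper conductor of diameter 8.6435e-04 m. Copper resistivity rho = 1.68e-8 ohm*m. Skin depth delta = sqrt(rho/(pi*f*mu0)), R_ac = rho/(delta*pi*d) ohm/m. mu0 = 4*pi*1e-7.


delta = sqrt(1.68e-8 / (pi * 2.5047e+09 * 4*pi*1e-7)) = 1.303458e-06 m
R_ac = 1.68e-8 / (1.303458e-06 * pi * 8.6435e-04) = 4.746 ohm/m

4.746 ohm/m


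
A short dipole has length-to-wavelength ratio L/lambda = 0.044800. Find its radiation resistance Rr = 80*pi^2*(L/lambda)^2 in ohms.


Rr = 80 * pi^2 * (0.044800)^2 = 80 * 9.869604 * 2.007040e-03 = 1.585 ohm

1.585 ohm


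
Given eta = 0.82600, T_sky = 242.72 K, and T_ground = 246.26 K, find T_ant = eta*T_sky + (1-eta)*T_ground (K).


T_ant = 0.82600 * 242.72 + (1 - 0.82600) * 246.26 = 243.3 K

243.3 K


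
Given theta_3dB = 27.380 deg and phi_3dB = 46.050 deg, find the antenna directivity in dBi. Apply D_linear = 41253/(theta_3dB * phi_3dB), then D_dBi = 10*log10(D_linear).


D_linear = 41253 / (27.380 * 46.050) = 32.71843
D_dBi = 10 * log10(32.71843) = 15.15 dBi

15.15 dBi


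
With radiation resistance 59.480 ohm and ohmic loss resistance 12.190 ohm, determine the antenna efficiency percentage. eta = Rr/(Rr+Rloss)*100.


eta = 59.480 / (59.480 + 12.190) * 100 = 82.99%

82.99%


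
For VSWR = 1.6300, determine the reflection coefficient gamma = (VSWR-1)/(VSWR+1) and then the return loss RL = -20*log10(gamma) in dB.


gamma = (1.6300 - 1) / (1.6300 + 1) = 0.2395437
RL = -20 * log10(0.2395437) = 12.41 dB

12.41 dB


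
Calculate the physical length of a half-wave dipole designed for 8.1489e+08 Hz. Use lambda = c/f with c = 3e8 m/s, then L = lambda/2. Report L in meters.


lambda = c / f = 3.0000e+08 / 8.1489e+08 = 0.3681478 m
L = lambda / 2 = 0.3681478 / 2 = 0.1841 m

0.1841 m


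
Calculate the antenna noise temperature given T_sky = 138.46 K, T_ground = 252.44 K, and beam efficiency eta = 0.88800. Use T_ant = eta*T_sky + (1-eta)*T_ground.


T_ant = 0.88800 * 138.46 + (1 - 0.88800) * 252.44 = 151.2 K

151.2 K


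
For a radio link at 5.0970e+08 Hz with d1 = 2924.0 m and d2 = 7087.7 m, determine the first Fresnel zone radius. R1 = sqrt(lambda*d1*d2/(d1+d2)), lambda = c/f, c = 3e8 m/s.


lambda = c / f = 3.0000e+08 / 5.0970e+08 = 0.5885815 m
R1 = sqrt(0.5885815 * 2924.0 * 7087.7 / (2924.0 + 7087.7)) = 34.91 m

34.91 m


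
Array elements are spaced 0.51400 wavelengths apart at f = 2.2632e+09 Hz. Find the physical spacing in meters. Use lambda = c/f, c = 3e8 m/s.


lambda = c / f = 3.0000e+08 / 2.2632e+09 = 0.1325557 m
d = 0.51400 * 0.1325557 = 0.06813 m

0.06813 m


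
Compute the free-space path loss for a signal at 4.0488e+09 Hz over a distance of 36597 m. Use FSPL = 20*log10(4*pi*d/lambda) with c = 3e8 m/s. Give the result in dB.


lambda = c / f = 3.0000e+08 / 4.0488e+09 = 0.07409603 m
FSPL = 20 * log10(4*pi*36597/0.07409603) = 135.9 dB

135.9 dB


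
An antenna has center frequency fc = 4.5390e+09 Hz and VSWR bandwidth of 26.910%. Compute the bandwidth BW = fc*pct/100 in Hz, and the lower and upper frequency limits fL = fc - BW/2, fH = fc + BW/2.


BW = 4.5390e+09 * 26.910/100 = 1.221445e+09 Hz
fL = 4.5390e+09 - 1.221445e+09/2 = 3.928e+09 Hz
fH = 4.5390e+09 + 1.221445e+09/2 = 5.150e+09 Hz

BW=1.221e+09 Hz, fL=3.928e+09 Hz, fH=5.150e+09 Hz


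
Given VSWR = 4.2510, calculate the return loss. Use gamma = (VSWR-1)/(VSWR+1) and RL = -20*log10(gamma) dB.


gamma = (4.2510 - 1) / (4.2510 + 1) = 0.6191202
RL = -20 * log10(0.6191202) = 4.165 dB

4.165 dB


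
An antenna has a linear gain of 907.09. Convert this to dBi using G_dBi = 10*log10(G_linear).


G_dBi = 10 * log10(907.09) = 29.58 dBi

29.58 dBi


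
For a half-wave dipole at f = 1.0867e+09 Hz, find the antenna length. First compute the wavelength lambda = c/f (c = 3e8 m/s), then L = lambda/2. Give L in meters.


lambda = c / f = 3.0000e+08 / 1.0867e+09 = 0.2760652 m
L = lambda / 2 = 0.2760652 / 2 = 0.1380 m

0.1380 m


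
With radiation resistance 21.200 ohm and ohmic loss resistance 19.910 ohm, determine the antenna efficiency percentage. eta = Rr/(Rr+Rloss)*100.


eta = 21.200 / (21.200 + 19.910) * 100 = 51.57%

51.57%


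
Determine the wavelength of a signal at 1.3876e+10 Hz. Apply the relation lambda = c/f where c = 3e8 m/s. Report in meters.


lambda = c / f = 3.0000e+08 / 1.3876e+10 = 0.02162 m

0.02162 m


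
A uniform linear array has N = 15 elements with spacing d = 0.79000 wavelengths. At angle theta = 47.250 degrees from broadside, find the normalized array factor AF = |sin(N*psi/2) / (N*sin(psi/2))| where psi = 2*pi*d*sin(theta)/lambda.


psi = 2*pi*0.79000*sin(47.250 deg) = 3.644969 rad
AF = |sin(15*3.644969/2) / (15*sin(3.644969/2))| = 0.05547

0.05547


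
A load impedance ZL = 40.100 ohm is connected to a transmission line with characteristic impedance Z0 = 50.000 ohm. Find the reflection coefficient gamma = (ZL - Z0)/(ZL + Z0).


gamma = (40.100 - 50.000) / (40.100 + 50.000) = -0.1099

-0.1099


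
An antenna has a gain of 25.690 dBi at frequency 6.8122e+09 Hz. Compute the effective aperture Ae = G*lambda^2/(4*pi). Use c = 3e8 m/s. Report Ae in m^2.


lambda = c / f = 3.0000e+08 / 6.8122e+09 = 0.04403864 m
G_linear = 10^(25.690/10) = 370.6807
Ae = G_linear * lambda^2 / (4*pi) = 370.6807 * 0.04403864^2 / (4*pi) = 0.05721 m^2

0.05721 m^2


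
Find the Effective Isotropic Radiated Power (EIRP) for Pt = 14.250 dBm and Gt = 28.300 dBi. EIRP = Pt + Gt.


EIRP = Pt + Gt = 14.250 + 28.300 = 42.55 dBm

42.55 dBm


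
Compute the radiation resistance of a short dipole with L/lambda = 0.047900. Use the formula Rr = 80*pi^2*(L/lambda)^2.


Rr = 80 * pi^2 * (0.047900)^2 = 80 * 9.869604 * 2.294410e-03 = 1.812 ohm

1.812 ohm


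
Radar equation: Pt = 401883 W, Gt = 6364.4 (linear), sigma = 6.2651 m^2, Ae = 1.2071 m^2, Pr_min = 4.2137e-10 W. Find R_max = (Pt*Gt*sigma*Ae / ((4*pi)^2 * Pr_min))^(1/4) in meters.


R^4 = 401883*6364.4*6.2651*1.2071 / ((4*pi)^2 * 4.2137e-10) = 2.907000e+17
R_max = 2.907000e+17^0.25 = 23220 m

23220 m


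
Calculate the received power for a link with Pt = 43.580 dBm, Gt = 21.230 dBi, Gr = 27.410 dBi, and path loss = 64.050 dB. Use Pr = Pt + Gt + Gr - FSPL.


Pr = 43.580 + 21.230 + 27.410 - 64.050 = 28.17 dBm

28.17 dBm


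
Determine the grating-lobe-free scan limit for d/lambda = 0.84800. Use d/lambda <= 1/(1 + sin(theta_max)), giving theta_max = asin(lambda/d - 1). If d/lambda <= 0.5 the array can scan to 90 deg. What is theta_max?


lambda/d - 1 = 1/0.84800 - 1 = 0.1792453
theta_max = asin(0.1792453) = 10.33 deg

10.33 deg


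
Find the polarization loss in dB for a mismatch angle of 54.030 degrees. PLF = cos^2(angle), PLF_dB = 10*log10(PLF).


PLF_linear = cos^2(54.030 deg) = 0.3449936
PLF_dB = 10 * log10(0.3449936) = -4.622 dB

-4.622 dB


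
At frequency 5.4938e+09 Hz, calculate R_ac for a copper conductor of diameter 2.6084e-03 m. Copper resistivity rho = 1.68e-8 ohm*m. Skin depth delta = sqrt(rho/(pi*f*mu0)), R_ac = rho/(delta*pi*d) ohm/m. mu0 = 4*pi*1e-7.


delta = sqrt(1.68e-8 / (pi * 5.4938e+09 * 4*pi*1e-7)) = 8.801128e-07 m
R_ac = 1.68e-8 / (8.801128e-07 * pi * 2.6084e-03) = 2.329 ohm/m

2.329 ohm/m


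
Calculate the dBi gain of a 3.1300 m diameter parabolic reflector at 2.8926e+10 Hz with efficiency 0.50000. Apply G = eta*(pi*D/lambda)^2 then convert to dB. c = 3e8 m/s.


lambda = c / f = 3.0000e+08 / 2.8926e+10 = 0.01037129 m
G_linear = 0.50000 * (pi * 3.1300 / 0.01037129)^2 = 449461.9
G_dBi = 10 * log10(449461.9) = 56.53 dBi

56.53 dBi


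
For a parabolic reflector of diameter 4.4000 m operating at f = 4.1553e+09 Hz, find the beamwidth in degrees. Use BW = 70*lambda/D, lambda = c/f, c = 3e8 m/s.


lambda = c / f = 3.0000e+08 / 4.1553e+09 = 0.07219695 m
BW = 70 * 0.07219695 / 4.4000 = 1.149 deg

1.149 deg


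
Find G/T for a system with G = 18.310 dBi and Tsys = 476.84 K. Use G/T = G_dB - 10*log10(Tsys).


G/T = 18.310 - 10*log10(476.84) = 18.310 - 26.78373 = -8.474 dB/K

-8.474 dB/K


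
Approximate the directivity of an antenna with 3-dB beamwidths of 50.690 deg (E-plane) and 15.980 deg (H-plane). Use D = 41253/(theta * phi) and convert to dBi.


D_linear = 41253 / (50.690 * 15.980) = 50.92798
D_dBi = 10 * log10(50.92798) = 17.07 dBi

17.07 dBi


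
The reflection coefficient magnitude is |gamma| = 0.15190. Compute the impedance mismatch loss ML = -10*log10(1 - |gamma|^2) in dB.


ML = -10 * log10(1 - 0.15190^2) = -10 * log10(0.97692639) = 0.1014 dB

0.1014 dB


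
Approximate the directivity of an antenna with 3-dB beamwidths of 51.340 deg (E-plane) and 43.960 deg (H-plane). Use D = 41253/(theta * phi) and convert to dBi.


D_linear = 41253 / (51.340 * 43.960) = 18.27856
D_dBi = 10 * log10(18.27856) = 12.62 dBi

12.62 dBi


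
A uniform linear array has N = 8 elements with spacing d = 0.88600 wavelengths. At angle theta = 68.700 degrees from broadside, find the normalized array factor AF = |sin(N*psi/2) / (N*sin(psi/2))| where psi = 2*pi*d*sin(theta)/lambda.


psi = 2*pi*0.88600*sin(68.700 deg) = 5.186634 rad
AF = |sin(8*5.186634/2) / (8*sin(5.186634/2))| = 0.2272

0.2272


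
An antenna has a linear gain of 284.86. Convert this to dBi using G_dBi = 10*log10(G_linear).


G_dBi = 10 * log10(284.86) = 24.55 dBi

24.55 dBi


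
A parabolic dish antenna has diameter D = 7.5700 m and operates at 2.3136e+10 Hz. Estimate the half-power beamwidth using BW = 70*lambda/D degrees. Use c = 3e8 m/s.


lambda = c / f = 3.0000e+08 / 2.3136e+10 = 0.01296680 m
BW = 70 * 0.01296680 / 7.5700 = 0.1199 deg

0.1199 deg


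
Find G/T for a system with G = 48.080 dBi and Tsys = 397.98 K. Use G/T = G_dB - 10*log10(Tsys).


G/T = 48.080 - 10*log10(397.98) = 48.080 - 25.99861 = 22.08 dB/K

22.08 dB/K


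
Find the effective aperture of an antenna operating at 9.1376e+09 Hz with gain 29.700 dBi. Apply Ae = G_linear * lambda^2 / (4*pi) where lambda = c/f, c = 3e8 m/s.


lambda = c / f = 3.0000e+08 / 9.1376e+09 = 0.03283138 m
G_linear = 10^(29.700/10) = 933.2543
Ae = G_linear * lambda^2 / (4*pi) = 933.2543 * 0.03283138^2 / (4*pi) = 0.08005 m^2

0.08005 m^2


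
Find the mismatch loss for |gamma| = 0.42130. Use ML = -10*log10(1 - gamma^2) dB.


ML = -10 * log10(1 - 0.42130^2) = -10 * log10(0.82250631) = 0.8486 dB

0.8486 dB


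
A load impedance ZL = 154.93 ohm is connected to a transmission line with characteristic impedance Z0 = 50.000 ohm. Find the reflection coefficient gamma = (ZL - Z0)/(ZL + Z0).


gamma = (154.93 - 50.000) / (154.93 + 50.000) = 0.5120

0.5120


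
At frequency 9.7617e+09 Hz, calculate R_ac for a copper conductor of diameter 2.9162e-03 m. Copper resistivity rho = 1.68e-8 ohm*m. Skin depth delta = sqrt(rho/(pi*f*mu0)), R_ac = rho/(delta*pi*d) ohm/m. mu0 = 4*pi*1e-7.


delta = sqrt(1.68e-8 / (pi * 9.7617e+09 * 4*pi*1e-7)) = 6.602555e-07 m
R_ac = 1.68e-8 / (6.602555e-07 * pi * 2.9162e-03) = 2.777 ohm/m

2.777 ohm/m


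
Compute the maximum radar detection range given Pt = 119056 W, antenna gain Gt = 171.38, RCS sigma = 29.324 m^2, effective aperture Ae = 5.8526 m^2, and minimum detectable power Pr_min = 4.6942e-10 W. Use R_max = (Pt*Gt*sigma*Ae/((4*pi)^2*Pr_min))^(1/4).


R^4 = 119056*171.38*29.324*5.8526 / ((4*pi)^2 * 4.6942e-10) = 4.723916e+16
R_max = 4.723916e+16^0.25 = 14743 m

14743 m


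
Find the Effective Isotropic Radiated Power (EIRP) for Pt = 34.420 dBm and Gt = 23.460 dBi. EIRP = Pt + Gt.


EIRP = Pt + Gt = 34.420 + 23.460 = 57.88 dBm

57.88 dBm


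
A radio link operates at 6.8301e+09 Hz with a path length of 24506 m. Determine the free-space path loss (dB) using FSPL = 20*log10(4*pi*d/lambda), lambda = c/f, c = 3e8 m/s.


lambda = c / f = 3.0000e+08 / 6.8301e+09 = 0.04392322 m
FSPL = 20 * log10(4*pi*24506/0.04392322) = 136.9 dB

136.9 dB


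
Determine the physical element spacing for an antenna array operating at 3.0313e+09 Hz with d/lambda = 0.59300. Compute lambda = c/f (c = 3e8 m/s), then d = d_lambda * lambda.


lambda = c / f = 3.0000e+08 / 3.0313e+09 = 0.09896744 m
d = 0.59300 * 0.09896744 = 0.05869 m

0.05869 m


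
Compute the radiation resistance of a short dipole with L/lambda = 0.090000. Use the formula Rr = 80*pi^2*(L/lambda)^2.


Rr = 80 * pi^2 * (0.090000)^2 = 80 * 9.869604 * 8.100000e-03 = 6.396 ohm

6.396 ohm


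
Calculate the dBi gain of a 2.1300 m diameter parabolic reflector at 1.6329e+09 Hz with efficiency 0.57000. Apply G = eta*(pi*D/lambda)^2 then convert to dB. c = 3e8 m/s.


lambda = c / f = 3.0000e+08 / 1.6329e+09 = 0.1837222 m
G_linear = 0.57000 * (pi * 2.1300 / 0.1837222)^2 = 756.1545
G_dBi = 10 * log10(756.1545) = 28.79 dBi

28.79 dBi


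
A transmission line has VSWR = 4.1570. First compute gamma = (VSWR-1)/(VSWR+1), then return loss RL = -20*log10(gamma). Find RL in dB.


gamma = (4.1570 - 1) / (4.1570 + 1) = 0.6121776
RL = -20 * log10(0.6121776) = 4.262 dB

4.262 dB


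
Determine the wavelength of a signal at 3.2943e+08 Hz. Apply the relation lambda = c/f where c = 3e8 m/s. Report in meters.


lambda = c / f = 3.0000e+08 / 3.2943e+08 = 0.9107 m

0.9107 m


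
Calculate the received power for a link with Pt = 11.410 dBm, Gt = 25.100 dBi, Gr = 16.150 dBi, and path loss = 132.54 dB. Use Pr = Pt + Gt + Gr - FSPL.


Pr = 11.410 + 25.100 + 16.150 - 132.54 = -79.88 dBm

-79.88 dBm


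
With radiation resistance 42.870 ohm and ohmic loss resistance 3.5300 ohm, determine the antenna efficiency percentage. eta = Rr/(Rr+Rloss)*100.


eta = 42.870 / (42.870 + 3.5300) * 100 = 92.39%

92.39%


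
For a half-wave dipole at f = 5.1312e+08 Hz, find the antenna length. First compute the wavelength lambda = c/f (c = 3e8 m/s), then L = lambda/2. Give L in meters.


lambda = c / f = 3.0000e+08 / 5.1312e+08 = 0.5846586 m
L = lambda / 2 = 0.5846586 / 2 = 0.2923 m

0.2923 m


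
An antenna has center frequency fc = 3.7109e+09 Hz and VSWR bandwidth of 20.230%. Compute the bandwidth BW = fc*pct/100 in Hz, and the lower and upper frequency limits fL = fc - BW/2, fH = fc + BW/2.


BW = 3.7109e+09 * 20.230/100 = 7.507151e+08 Hz
fL = 3.7109e+09 - 7.507151e+08/2 = 3.336e+09 Hz
fH = 3.7109e+09 + 7.507151e+08/2 = 4.086e+09 Hz

BW=7.507e+08 Hz, fL=3.336e+09 Hz, fH=4.086e+09 Hz


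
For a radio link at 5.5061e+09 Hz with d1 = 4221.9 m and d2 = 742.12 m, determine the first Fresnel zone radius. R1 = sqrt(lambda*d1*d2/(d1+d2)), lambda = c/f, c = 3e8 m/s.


lambda = c / f = 3.0000e+08 / 5.5061e+09 = 0.05448503 m
R1 = sqrt(0.05448503 * 4221.9 * 742.12 / (4221.9 + 742.12)) = 5.864 m

5.864 m
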